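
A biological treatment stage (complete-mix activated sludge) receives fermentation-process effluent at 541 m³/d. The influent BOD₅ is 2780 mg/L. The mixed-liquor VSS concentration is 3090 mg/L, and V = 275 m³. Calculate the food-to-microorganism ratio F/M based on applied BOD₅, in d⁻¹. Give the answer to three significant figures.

Food-to-microorganism ratio F/M = Q S₀ / (V X) = 541 × 2780 / (275.0 × 3090) = 1.770 d⁻¹.

F/M ≈ 1.77 d⁻¹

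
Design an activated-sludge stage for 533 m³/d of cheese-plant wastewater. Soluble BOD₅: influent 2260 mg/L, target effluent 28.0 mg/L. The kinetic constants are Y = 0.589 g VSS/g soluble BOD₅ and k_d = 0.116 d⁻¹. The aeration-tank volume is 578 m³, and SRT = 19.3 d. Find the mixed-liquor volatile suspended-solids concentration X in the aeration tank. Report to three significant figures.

From V·X·(1 + k_d·θ_c) = Y·Q·(S₀ − S)·θ_c: X = 0.589 × 533 × (2260 − 28.0) × 19.3 / [578 × (1 + 0.116 × 19.3)] = 7224 mg/L.

X ≈ 7220 mg/L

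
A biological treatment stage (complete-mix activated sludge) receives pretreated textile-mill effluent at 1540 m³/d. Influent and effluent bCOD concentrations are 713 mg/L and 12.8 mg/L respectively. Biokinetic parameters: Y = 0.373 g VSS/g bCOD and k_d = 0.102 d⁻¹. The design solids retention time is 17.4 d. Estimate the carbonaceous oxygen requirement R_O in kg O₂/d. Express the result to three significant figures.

R_O ≈ 872 kg O₂/d

Y_obs = Y / (1 + k_d θ_c) = 0.373 / (1 + 0.102 × 17.4) = 0.373 / 2.775 = 0.1344.
Q·(S₀ − S) = 1540 × (713 − 12.8) × 10⁻³ = 1078 kg/d removed.
Net sludge production P_X = 0.1344 × 1078 = 145.0 kg VSS/d.
R_O = Q·(S₀ − S) − 1.42·P_X = 1078 − 1.42 × 145.0 = 872.5 kg O₂/d.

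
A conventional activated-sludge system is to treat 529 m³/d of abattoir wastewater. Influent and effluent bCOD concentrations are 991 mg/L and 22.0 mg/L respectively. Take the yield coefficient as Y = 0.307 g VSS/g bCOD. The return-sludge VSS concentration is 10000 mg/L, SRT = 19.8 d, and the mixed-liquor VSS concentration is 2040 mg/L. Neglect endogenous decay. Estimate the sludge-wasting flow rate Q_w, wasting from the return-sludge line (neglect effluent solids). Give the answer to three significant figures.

Q_w ≈ 15.7 m³/d

With k_d = 0 the design equation reduces to V = Y Q (S₀−S) θ_c / X = 0.307 × 529 × (991 − 22.0) × 19.8 / 2040 = 1527 m³.
θ_c = V·X/(Q_w·X_r) when wasting from the recycle, so Q_w = V·X/(θ_c·X_r) = 1527 × 2040 / (19.8 × 10000) = 15.74 m³/d.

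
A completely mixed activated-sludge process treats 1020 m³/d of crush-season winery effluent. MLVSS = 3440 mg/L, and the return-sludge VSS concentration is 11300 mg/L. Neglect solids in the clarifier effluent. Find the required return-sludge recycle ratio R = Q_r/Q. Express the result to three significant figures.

Mass balance around the secondary clarifier (neglecting effluent solids): R = X / (X_r − X) = 3440 / (11300 − 3440) = 0.4377.

R ≈ 0.438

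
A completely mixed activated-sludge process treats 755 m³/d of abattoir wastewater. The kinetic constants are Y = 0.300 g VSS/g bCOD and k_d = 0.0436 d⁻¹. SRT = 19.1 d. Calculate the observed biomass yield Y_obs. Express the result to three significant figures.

Observed yield with endogenous decay: Y_obs = Y / (1 + k_d·θ_c) = 0.300 / (1 + 0.0436 × 19.1) = 0.300 / 1.833 = 0.1637 g VSS/g bCOD.

Y_obs ≈ 0.164 g VSS/g bCOD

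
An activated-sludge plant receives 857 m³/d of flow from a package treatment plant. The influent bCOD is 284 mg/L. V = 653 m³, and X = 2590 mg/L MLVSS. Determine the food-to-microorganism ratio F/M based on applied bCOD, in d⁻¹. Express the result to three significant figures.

Food-to-microorganism ratio F/M = Q S₀ / (V X) = 857 × 284 / (653.0 × 2590) = 0.1439 d⁻¹.

F/M ≈ 0.144 d⁻¹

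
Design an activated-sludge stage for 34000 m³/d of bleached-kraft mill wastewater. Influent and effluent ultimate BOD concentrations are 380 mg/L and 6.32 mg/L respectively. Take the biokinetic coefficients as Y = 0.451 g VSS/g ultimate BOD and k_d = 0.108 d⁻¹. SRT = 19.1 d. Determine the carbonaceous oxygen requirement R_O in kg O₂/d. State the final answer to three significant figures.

Correct the yield for decay: Y_obs = Y/(1 + k_d θ_c) = 0.451 / (1 + 0.108 × 19.1) = 0.451 / 3.063 = 0.1473.
Substrate removed = Q·(S₀ − S) = 34000 m³/d × (380 − 6.32) g/m³ = 1.27×10^7 g/d = 12705 kg/d.
Biomass synthesised: P_X = Y_obs × 12705 = 1871 kg VSS/d.
R_O = Q·ΔS − 1.42 P_X = 12705 − 2657 = 10049 kg O₂/d.

R_O ≈ 10000 kg O₂/d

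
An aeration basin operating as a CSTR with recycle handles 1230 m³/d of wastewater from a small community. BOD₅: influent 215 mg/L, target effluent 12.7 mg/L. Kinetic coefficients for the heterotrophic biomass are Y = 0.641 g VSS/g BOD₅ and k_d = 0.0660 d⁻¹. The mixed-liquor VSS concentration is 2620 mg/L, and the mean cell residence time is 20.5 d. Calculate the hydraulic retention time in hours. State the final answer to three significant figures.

τ ≈ 10.3 h

Rearranging the biomass balance for a CMAS with decay, V = Y·Q·ΔS·θ_c / [X·(1+k_d θ_c)] = 0.641 × 1230 × (215 − 12.7) × 20.5 / [2620 × (1 + 0.0660 × 20.5)] = 3.27×10^6 / 6165 = 530.4 m³.
Hydraulic retention time τ = V/Q = 530.4 / 1230 = 0.4312 d = 10.35 h.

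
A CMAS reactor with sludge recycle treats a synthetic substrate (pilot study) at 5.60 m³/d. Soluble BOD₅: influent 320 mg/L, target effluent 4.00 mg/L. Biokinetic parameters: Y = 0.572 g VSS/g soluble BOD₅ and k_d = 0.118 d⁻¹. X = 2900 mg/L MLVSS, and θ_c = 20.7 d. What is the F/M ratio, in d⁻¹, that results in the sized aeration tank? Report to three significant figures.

From the SRT design equation V = Y Q (S₀−S) θ_c / [X (1 + k_d θ_c)] = 0.572 × 5.60 × (320 − 4.00) × 20.7 / [2900 × (1 + 0.118 × 20.7)] = 2.1×10^4 / 9984 = 2.099 m³.
F/M = Q·S₀ / (V·X) = 5.60 × 320 / (2.099 × 2900) = 0.2944 g soluble BOD₅·(g VSS·d)⁻¹.

F/M ≈ 0.294 d⁻¹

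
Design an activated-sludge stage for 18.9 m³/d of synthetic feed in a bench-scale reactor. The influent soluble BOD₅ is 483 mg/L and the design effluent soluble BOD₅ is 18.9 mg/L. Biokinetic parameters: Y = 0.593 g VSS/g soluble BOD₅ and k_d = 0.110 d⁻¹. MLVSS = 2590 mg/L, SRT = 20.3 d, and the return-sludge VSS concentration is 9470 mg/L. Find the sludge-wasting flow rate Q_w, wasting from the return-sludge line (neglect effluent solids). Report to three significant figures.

Steady-state biomass mass balance: V·X·(1 + k_d·θ_c) = Y·Q·(S₀ − S)·θ_c, so V = 0.593 × 18.9 × (483 − 18.9) × 20.3 / [2590 × (1 + 0.110 × 20.3)] = 1.06×10^5 / 8373 = 12.61 m³.
Q_w = (V·X)/(θ_c X_r) = 12.61 × 2590 / (20.3 × 9470) = 0.1699 m³/d.

Q_w ≈ 0.170 m³/d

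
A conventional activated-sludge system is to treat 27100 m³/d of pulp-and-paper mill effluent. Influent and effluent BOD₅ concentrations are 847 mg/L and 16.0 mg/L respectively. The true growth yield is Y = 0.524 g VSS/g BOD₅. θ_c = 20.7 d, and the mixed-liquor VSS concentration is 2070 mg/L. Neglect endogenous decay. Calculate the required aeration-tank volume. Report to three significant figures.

V·X = Y·Q·ΔS·θ_c gives V = 0.524 × 27100 × (847 − 16.0) × 20.7 / 2070 = 118005 m³.

V ≈ 118000 m³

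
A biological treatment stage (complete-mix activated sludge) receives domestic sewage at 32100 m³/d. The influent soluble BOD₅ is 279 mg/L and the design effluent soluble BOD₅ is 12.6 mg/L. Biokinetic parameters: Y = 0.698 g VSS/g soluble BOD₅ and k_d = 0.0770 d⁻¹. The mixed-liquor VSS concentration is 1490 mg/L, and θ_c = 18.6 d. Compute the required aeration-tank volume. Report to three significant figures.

V ≈ 30600 m³

Steady-state biomass mass balance: V·X·(1 + k_d·θ_c) = Y·Q·(S₀ − S)·θ_c, so V = 0.698 × 32100 × (279 − 12.6) × 18.6 / [1490 × (1 + 0.0770 × 18.6)] = 1.11×10^8 / 3624 = 30635 m³.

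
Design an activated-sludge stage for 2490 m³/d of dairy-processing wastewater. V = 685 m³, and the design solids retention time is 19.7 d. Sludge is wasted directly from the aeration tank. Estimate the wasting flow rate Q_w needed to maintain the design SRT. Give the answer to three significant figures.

For wasting at MLVSS concentration, Q_w = V/θ_c = 685.0/19.7 = 34.77 m³/d.

Q_w ≈ 34.8 m³/d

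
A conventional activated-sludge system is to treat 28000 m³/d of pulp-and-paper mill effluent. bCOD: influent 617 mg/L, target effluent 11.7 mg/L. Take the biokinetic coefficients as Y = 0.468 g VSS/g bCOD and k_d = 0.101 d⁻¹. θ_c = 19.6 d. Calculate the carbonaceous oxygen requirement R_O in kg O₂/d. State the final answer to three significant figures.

R_O ≈ 13200 kg O₂/d

The observed yield is Y_obs = Y/(1 + k_d·θ_c) = 0.468 / (1 + 0.101 × 19.6) = 0.468 / 2.980 = 0.1571 g VSS per g bCOD removed.
Mass of bCOD removed per day: Q(S₀ − S) = 28000 × 605.3 g/m³ = 16948 kg/d.
P_X = Y_obs·Q·(S₀ − S) = 0.1571 × 16948 = 2662 kg VSS/d.
Carbonaceous O₂ demand = substrate oxidised − cell-mass equivalent = 16948 − 1.42 × 2662 = 13168 kg O₂/d.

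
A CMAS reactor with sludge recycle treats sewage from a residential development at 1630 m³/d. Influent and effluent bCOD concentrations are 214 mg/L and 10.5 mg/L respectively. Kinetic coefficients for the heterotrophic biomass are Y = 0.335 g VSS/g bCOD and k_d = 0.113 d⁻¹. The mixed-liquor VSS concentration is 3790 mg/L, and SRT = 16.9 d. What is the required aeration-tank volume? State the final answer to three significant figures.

Steady-state biomass mass balance: V·X·(1 + k_d·θ_c) = Y·Q·(S₀ − S)·θ_c, so V = 0.335 × 1630 × (214 − 10.5) × 16.9 / [3790 × (1 + 0.113 × 16.9)] = 1.88×10^6 / 11028 = 170.3 m³.

V ≈ 170 m³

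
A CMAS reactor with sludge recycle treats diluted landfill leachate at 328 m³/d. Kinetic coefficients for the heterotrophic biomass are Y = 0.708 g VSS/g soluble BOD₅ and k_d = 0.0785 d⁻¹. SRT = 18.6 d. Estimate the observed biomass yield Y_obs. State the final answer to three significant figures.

The observed yield is Y_obs = Y/(1 + k_d·θ_c) = 0.708 / (1 + 0.0785 × 18.6) = 0.708 / 2.460 = 0.2878 g VSS per g soluble BOD₅ removed.

Y_obs ≈ 0.288 g VSS/g soluble BOD₅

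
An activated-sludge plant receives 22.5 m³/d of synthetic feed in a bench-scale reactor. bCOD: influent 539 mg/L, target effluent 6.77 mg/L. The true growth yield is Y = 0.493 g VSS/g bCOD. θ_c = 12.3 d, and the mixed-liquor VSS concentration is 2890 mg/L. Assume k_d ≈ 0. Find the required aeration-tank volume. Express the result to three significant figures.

V ≈ 25.1 m³

V·X = Y·Q·ΔS·θ_c gives V = 0.493 × 22.5 × (539 − 6.77) × 12.3 / 2890 = 25.13 m³.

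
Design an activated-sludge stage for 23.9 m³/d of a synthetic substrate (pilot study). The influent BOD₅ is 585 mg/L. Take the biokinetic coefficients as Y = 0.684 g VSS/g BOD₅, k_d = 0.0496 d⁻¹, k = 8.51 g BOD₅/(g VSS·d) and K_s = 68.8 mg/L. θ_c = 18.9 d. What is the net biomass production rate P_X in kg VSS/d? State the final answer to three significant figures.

From the Monod/SRT balance for a CMAS, S = K_s·(1+k_d θ_c)/[θ_c·(Y k − k_d) − 1] = 68.8 × (1 + 0.0496 × 18.9) / [18.9 × (0.684 × 8.51 − 0.0496) − 1] = 133.3 / 108.1 = 1.233 mg/L.
Y_obs = Y / (1 + k_d θ_c) = 0.684 / (1 + 0.0496 × 18.9) = 0.684 / 1.937 = 0.3530.
ΔS = 585 − 1.23 = 583.8 mg/L, so the substrate removal rate is 23.9 × 583.8/1000 = 13.95 kg BOD₅/d.
P_X = Y_obs · Q(S₀ − S) = 0.3530 × 13.95 = 4.926 kg VSS/d.

P_X ≈ 4.93 kg VSS/d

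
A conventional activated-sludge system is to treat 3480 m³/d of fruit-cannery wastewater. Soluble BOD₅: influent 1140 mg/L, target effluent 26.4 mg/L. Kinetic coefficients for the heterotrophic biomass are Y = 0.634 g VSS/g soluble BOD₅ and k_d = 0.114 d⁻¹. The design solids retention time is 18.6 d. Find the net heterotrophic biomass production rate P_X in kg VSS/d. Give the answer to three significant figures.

P_X ≈ 787 kg VSS/d

Y_obs = Y / (1 + k_d θ_c) = 0.634 / (1 + 0.114 × 18.6) = 0.634 / 3.120 = 0.2032.
Substrate removed = Q·(S₀ − S) = 3480 m³/d × (1140 − 26.4) g/m³ = 3.88×10^6 g/d = 3875 kg/d.
P_X = Y_obs · Q(S₀ − S) = 0.2032 × 3875 = 787.4 kg VSS/d.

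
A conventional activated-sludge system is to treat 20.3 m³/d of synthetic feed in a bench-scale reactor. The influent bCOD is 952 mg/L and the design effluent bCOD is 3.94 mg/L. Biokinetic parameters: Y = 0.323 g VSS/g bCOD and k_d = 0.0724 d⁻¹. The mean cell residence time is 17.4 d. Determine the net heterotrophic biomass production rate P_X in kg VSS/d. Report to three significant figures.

P_X ≈ 2.75 kg VSS/d

Correct the yield for decay: Y_obs = Y/(1 + k_d θ_c) = 0.323 / (1 + 0.0724 × 17.4) = 0.323 / 2.260 = 0.1429.
Mass of bCOD removed per day: Q(S₀ − S) = 20.3 × 948.1 g/m³ = 19.25 kg/d.
Biomass produced: P_X = Y_obs·Q·ΔS = 0.1429 × 19.25 ≈ 2.751 kg VSS/d.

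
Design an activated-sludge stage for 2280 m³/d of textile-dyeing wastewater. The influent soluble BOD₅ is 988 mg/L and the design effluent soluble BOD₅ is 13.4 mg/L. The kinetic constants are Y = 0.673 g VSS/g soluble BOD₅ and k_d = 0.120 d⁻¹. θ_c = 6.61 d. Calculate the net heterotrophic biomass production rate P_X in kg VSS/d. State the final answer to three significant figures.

P_X ≈ 834 kg VSS/d

The observed yield is Y_obs = Y/(1 + k_d·θ_c) = 0.673 / (1 + 0.120 × 6.61) = 0.673 / 1.793 = 0.3753 g VSS per g soluble BOD₅ removed.
Mass of soluble BOD₅ removed per day: Q(S₀ − S) = 2280 × 974.6 g/m³ = 2222 kg/d.
P_X = Y_obs · Q(S₀ − S) = 0.3753 × 2222 = 834.0 kg VSS/d.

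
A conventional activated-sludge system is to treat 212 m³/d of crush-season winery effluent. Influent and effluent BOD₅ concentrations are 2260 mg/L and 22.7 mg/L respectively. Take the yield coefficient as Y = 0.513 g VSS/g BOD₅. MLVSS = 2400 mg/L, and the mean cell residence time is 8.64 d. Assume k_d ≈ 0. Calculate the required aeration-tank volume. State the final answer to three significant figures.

V ≈ 876 m³

V·X = Y·Q·ΔS·θ_c gives V = 0.513 × 212 × (2260 − 22.7) × 8.64 / 2400 = 876.0 m³.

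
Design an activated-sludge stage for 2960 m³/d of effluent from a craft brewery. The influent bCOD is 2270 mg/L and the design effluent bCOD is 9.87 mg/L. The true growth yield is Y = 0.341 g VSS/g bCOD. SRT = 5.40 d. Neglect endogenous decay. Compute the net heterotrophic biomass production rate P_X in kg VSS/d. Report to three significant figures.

With endogenous decay neglected, the observed yield equals the true yield: Y_obs = Y = 0.341 g VSS/g bCOD.
Substrate removed = Q·(S₀ − S) = 2960 m³/d × (2270 − 9.87) g/m³ = 6.69×10^6 g/d = 6690 kg/d.
So the net sludge growth is P_X = 0.3410 × 6690 = 2281 kg VSS/d.

P_X ≈ 2280 kg VSS/d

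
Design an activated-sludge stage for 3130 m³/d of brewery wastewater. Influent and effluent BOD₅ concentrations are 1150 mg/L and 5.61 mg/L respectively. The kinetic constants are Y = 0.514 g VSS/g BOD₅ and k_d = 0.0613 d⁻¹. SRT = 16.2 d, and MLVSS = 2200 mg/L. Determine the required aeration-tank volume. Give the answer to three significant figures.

V ≈ 6800 m³

Rearranging the biomass balance for a CMAS with decay, V = Y·Q·ΔS·θ_c / [X·(1+k_d θ_c)] = 0.514 × 3130 × (1150 − 5.61) × 16.2 / [2200 × (1 + 0.0613 × 16.2)] = 2.98×10^7 / 4385 = 6802 m³.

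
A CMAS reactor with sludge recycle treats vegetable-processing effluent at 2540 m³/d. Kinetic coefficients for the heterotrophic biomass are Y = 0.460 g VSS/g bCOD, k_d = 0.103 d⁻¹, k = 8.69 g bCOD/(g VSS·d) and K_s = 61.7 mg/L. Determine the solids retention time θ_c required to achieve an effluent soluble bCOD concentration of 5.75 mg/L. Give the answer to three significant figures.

θ_c ≈ 4.21 d

Specific growth rate at S = 5.75 mg/L: μ = YkS/(K_s+S) = 0.460·8.69·5.75/(61.7+5.75) = 0.3408 d⁻¹.
θ_c = 1/(μ − k_d) = 1/(0.3408 − 0.103) = 1/0.2378 = 4.206 d.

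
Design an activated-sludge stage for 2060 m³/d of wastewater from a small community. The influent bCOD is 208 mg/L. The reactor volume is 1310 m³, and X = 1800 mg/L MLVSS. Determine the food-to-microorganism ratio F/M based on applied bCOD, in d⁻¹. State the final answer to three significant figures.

F/M = applied load / biomass = Q·S₀/(V·X) = 2060 × 208 / (1310 × 1800) = 0.1817 d⁻¹.

F/M ≈ 0.182 d⁻¹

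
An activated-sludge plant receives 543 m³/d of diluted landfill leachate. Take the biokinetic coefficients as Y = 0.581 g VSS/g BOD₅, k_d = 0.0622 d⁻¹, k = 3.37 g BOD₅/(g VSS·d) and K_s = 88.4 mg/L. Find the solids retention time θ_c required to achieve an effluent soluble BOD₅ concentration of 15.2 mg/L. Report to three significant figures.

θ_c ≈ 4.44 d

From 1/θ_c = Y·k·S/(K_s + S) − k_d: Y·k·S/(K_s+S) = 0.581 × 3.37 × 15.2 / (88.4 + 15.2) = 0.2873 d⁻¹.
Then 1/θ_c = μ − k_d = 0.2873 − 0.0622 = 0.2251 d⁻¹, giving θ_c = 4.443 d.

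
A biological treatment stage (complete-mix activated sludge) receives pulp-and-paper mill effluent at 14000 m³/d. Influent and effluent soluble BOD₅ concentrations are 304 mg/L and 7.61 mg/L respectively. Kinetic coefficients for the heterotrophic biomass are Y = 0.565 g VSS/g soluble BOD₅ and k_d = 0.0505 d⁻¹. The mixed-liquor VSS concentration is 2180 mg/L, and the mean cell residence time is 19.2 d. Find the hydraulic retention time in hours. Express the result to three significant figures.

Steady-state biomass mass balance: V·X·(1 + k_d·θ_c) = Y·Q·(S₀ − S)·θ_c, so V = 0.565 × 14000 × (304 − 7.61) × 19.2 / [2180 × (1 + 0.0505 × 19.2)] = 4.5×10^7 / 4294 = 10484 m³.
HRT = V/Q = 10484 m³ / 14000 m³·d⁻¹ = 0.7488 d × 24 = 17.97 h.

τ ≈ 18.0 h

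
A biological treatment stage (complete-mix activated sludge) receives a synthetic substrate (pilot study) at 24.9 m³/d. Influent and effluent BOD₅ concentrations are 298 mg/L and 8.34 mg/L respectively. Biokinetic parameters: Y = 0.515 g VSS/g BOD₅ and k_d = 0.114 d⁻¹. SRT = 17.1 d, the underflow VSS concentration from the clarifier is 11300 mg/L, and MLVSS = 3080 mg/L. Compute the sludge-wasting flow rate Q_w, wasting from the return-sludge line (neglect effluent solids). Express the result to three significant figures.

Q_w ≈ 0.111 m³/d

Rearranging the biomass balance for a CMAS with decay, V = Y·Q·ΔS·θ_c / [X·(1+k_d θ_c)] = 0.515 × 24.9 × (298 − 8.34) × 17.1 / [3080 × (1 + 0.114 × 17.1)] = 6.35×10^4 / 9084 = 6.992 m³.
θ_c = V·X/(Q_w·X_r) when wasting from the recycle, so Q_w = V·X/(θ_c·X_r) = 6.992 × 3080 / (17.1 × 11300) = 0.1115 m³/d.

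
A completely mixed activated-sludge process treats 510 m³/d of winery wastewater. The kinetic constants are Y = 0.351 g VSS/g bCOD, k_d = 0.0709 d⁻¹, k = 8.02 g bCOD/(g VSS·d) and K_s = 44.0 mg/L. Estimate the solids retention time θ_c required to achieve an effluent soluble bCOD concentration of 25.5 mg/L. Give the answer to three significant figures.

Specific growth rate at S = 25.5 mg/L: μ = YkS/(K_s+S) = 0.351·8.02·25.5/(44.0+25.5) = 1.033 d⁻¹.
1/θ_c = 1.033 − 0.0709 = 0.9619 d⁻¹, so θ_c = 1.040 d.

θ_c ≈ 1.04 d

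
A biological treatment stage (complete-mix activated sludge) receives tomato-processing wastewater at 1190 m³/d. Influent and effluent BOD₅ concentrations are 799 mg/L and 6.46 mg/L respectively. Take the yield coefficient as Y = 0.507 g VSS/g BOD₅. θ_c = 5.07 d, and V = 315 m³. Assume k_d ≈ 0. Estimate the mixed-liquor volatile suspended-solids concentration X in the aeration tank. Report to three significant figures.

X ≈ 7700 mg/L

Without decay, X = Y Q (S₀−S) θ_c / V = 0.507 × 1190 × (799 − 6.46) × 5.07 / 315 = 7696 mg/L.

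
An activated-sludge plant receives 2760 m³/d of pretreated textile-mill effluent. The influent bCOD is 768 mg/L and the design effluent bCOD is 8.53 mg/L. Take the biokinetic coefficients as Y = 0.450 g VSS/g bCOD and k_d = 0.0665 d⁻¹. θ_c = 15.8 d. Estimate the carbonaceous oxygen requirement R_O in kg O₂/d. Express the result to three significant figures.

The observed yield is Y_obs = Y/(1 + k_d·θ_c) = 0.450 / (1 + 0.0665 × 15.8) = 0.450 / 2.051 = 0.2194 g VSS per g bCOD removed.
Mass of bCOD removed per day: Q(S₀ − S) = 2760 × 759.5 g/m³ = 2096 kg/d.
Biomass synthesised: P_X = Y_obs × 2096 = 460.0 kg VSS/d.
Carbonaceous O₂ demand = substrate oxidised − cell-mass equivalent = 2096 − 1.42 × 460.0 = 1443 kg O₂/d.

R_O ≈ 1440 kg O₂/d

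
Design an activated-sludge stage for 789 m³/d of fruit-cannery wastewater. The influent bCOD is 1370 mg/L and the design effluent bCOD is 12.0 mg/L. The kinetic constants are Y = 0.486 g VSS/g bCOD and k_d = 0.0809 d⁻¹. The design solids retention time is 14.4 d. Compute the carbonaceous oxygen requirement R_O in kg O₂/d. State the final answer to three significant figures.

R_O ≈ 730 kg O₂/d

Correct the yield for decay: Y_obs = Y/(1 + k_d θ_c) = 0.486 / (1 + 0.0809 × 14.4) = 0.486 / 2.165 = 0.2245.
ΔS = 1370 − 12.0 = 1358 mg/L, so the substrate removal rate is 789 × 1358/1000 = 1071 kg bCOD/d.
P_X = Y_obs·Q·(S₀ − S) = 0.2245 × 1071 = 240.5 kg VSS/d.
Carbonaceous O₂ demand = substrate oxidised − cell-mass equivalent = 1071 − 1.42 × 240.5 = 729.9 kg O₂/d.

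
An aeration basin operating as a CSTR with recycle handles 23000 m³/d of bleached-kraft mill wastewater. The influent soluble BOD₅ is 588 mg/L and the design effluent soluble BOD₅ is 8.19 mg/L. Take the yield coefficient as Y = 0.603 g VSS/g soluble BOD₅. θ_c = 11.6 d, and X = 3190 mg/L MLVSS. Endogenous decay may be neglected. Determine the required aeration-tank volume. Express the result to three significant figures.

V ≈ 29200 m³

Biomass mass balance (decay neglected): V·X = Y·Q·(S₀ − S)·θ_c, so V = 0.603 × 23000 × (588 − 8.19) × 11.6 / 3190 = 29241 m³.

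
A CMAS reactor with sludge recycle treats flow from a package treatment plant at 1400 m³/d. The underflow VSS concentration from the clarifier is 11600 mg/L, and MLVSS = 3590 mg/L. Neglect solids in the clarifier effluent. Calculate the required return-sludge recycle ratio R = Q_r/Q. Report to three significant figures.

Solids balance on the clarifier gives (1+R)X = R·X_r, so R = X/(X_r − X) = 3590 / (11600 − 3590) = 0.4482.

R ≈ 0.448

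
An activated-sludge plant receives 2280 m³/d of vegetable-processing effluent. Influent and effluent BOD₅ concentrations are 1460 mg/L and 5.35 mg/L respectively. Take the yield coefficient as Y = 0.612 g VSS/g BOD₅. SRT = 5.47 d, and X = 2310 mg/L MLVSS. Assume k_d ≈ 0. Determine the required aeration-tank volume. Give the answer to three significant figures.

With k_d = 0 the design equation reduces to V = Y Q (S₀−S) θ_c / X = 0.612 × 2280 × (1460 − 5.35) × 5.47 / 2310 = 4806 m³.

V ≈ 4810 m³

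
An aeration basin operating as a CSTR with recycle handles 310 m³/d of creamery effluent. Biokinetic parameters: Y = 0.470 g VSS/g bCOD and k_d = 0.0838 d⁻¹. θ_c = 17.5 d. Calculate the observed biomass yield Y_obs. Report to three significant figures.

Y_obs ≈ 0.191 g VSS/g bCOD

Observed yield with endogenous decay: Y_obs = Y / (1 + k_d·θ_c) = 0.470 / (1 + 0.0838 × 17.5) = 0.470 / 2.466 = 0.1906 g VSS/g bCOD.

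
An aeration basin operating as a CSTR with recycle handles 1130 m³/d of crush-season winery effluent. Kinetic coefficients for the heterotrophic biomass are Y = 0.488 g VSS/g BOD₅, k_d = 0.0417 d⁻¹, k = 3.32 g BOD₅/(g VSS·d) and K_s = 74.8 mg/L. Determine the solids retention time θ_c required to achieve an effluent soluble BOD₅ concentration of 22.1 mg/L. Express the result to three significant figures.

Specific growth rate at S = 22.1 mg/L: μ = YkS/(K_s+S) = 0.488·3.32·22.1/(74.8+22.1) = 0.3695 d⁻¹.
θ_c = 1/(μ − k_d) = 1/(0.3695 − 0.0417) = 1/0.3278 = 3.051 d.

θ_c ≈ 3.05 d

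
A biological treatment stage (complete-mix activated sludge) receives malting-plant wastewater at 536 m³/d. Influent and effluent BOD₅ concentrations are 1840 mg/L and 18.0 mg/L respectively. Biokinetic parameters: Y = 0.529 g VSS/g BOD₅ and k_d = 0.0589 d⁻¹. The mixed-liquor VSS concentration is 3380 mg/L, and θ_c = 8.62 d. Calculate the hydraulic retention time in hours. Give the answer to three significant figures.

Rearranging the biomass balance for a CMAS with decay, V = Y·Q·ΔS·θ_c / [X·(1+k_d θ_c)] = 0.529 × 536 × (1840 − 18.0) × 8.62 / [3380 × (1 + 0.0589 × 8.62)] = 4.45×10^6 / 5096 = 873.9 m³.
Hydraulic retention time τ = V/Q = 873.9 / 536 = 1.630 d = 39.13 h.

τ ≈ 39.1 h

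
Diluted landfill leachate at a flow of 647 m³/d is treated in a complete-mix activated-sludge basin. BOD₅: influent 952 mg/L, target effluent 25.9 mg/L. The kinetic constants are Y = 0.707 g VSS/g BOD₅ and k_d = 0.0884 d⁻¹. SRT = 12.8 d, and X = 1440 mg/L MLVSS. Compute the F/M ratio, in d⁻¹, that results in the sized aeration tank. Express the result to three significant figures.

Steady-state biomass mass balance: V·X·(1 + k_d·θ_c) = Y·Q·(S₀ − S)·θ_c, so V = 0.707 × 647 × (952 − 25.9) × 12.8 / [1440 × (1 + 0.0884 × 12.8)] = 5.42×10^6 / 3069 = 1767 m³.
F/M = applied load / biomass = Q·S₀/(V·X) = 647 × 952 / (1767 × 1440) = 0.2421 d⁻¹.

F/M ≈ 0.242 d⁻¹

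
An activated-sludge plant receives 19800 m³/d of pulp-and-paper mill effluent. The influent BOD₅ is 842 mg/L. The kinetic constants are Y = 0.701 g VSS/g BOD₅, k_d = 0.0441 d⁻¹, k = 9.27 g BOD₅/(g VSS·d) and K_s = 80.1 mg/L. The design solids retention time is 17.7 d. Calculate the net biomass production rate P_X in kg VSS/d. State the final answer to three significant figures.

P_X ≈ 6550 kg VSS/d

Effluent substrate depends only on kinetics and SRT: S = K_s(1 + k_d θ_c) / [θ_c(Yk − k_d) − 1] = 80.1 × (1 + 0.0441 × 17.7) / [17.7 × (0.701 × 9.27 − 0.0441) − 1] = 142.6 / 113.2 = 1.259 mg/L.
The observed yield is Y_obs = Y/(1 + k_d·θ_c) = 0.701 / (1 + 0.0441 × 17.7) = 0.701 / 1.781 = 0.3937 g VSS per g BOD₅ removed.
Substrate removed = Q·(S₀ − S) = 19800 m³/d × (842 − 1.26) g/m³ = 1.66×10^7 g/d = 16647 kg/d.
P_X = Y_obs · Q(S₀ − S) = 0.3937 × 16647 = 6554 kg VSS/d.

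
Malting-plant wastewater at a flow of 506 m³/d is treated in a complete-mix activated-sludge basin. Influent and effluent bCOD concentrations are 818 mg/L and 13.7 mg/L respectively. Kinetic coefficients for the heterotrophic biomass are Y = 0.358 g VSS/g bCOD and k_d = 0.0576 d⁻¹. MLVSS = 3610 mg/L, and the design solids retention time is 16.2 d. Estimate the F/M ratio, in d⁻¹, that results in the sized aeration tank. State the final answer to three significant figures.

From the SRT design equation V = Y Q (S₀−S) θ_c / [X (1 + k_d θ_c)] = 0.358 × 506 × (818 − 13.7) × 16.2 / [3610 × (1 + 0.0576 × 16.2)] = 2.36×10^6 / 6979 = 338.2 m³.
F/M = applied load / biomass = Q·S₀/(V·X) = 506 × 818 / (338.2 × 3610) = 0.3390 d⁻¹.

F/M ≈ 0.339 d⁻¹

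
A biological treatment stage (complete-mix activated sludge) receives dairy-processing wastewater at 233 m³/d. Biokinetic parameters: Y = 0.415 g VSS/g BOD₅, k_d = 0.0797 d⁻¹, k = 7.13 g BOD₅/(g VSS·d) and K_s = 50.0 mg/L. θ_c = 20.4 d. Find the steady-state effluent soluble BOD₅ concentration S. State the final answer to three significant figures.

S ≈ 2.27 mg/L

From the Monod/SRT balance for a CMAS, S = K_s·(1+k_d θ_c)/[θ_c·(Y k − k_d) − 1] = 50.0 × (1 + 0.0797 × 20.4) / [20.4 × (0.415 × 7.13 − 0.0797) − 1] = 131.3 / 57.74 = 2.274 mg/L.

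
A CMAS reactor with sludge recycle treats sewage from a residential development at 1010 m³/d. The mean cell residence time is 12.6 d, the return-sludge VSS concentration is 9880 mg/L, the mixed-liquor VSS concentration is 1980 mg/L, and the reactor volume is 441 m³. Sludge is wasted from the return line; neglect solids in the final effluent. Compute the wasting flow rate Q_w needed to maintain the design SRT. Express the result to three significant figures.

θ_c = V·X/(Q_w·X_r) when wasting from the recycle, so Q_w = V·X/(θ_c·X_r) = 441.0 × 1980 / (12.6 × 9880) = 7.014 m³/d.

Q_w ≈ 7.01 m³/d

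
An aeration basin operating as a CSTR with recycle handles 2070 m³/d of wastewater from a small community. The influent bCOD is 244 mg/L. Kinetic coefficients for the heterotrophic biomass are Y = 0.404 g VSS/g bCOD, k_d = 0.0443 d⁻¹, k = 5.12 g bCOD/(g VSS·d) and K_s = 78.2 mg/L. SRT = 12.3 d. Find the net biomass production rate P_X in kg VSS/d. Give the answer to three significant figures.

For a completely mixed reactor with recycle the Lawrence–McCarty relation gives S = K_s·(1 + k_d·θ_c) / [θ_c·(Y·k − k_d) − 1] = 78.2 × (1 + 0.0443 × 12.3) / [12.3 × (0.404 × 5.12 − 0.0443) − 1] = 120.8 / 23.90 = 5.055 mg/L.
Y_obs = Y / (1 + k_d θ_c) = 0.404 / (1 + 0.0443 × 12.3) = 0.404 / 1.545 = 0.2615.
ΔS = 244 − 5.06 = 238.9 mg/L, so the substrate removal rate is 2070 × 238.9/1000 = 494.6 kg bCOD/d.
Net biomass production P_X = Y_obs × Q·(S₀ − S) = 0.2615 × 494.6 = 129.3 kg VSS/d.

P_X ≈ 129 kg VSS/d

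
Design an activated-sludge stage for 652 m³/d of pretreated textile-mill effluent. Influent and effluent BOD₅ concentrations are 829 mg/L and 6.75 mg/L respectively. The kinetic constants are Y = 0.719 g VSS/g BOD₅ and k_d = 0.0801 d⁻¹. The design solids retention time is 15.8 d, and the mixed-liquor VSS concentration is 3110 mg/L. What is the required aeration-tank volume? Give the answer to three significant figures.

V ≈ 864 m³

Rearranging the biomass balance for a CMAS with decay, V = Y·Q·ΔS·θ_c / [X·(1+k_d θ_c)] = 0.719 × 652 × (829 − 6.75) × 15.8 / [3110 × (1 + 0.0801 × 15.8)] = 6.09×10^6 / 7046 = 864.4 m³.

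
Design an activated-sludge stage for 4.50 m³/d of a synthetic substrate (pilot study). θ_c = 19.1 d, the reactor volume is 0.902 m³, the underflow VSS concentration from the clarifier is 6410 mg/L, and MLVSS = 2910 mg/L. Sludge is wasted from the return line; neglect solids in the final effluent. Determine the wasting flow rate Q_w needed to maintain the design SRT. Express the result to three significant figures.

Wasting from the return line (neglecting effluent solids): Q_w = V·X / (θ_c·X_r) = 0.9020 × 2910 / (19.1 × 6410) = 0.02144 m³/d.

Q_w ≈ 0.0214 m³/d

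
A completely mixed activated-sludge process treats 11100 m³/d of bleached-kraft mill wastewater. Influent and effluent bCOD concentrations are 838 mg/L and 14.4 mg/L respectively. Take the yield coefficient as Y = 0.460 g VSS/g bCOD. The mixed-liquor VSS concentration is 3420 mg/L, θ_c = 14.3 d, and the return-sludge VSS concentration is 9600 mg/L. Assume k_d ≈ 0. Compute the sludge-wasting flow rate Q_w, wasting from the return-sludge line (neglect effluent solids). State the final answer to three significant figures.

Q_w ≈ 438 m³/d

With k_d = 0 the design equation reduces to V = Y Q (S₀−S) θ_c / X = 0.460 × 11100 × (838 − 14.4) × 14.3 / 3420 = 17584 m³.
θ_c = V·X/(Q_w·X_r) when wasting from the recycle, so Q_w = V·X/(θ_c·X_r) = 17584 × 3420 / (14.3 × 9600) = 438.1 m³/d.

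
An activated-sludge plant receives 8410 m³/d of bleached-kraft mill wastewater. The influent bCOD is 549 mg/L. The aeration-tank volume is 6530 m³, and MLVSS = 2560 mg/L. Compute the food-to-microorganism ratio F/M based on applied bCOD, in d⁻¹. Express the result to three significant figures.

F/M = Q·S₀ / (V·X) = 8410 × 549 / (6530 × 2560) = 0.2762 g bCOD·(g VSS·d)⁻¹.

F/M ≈ 0.276 d⁻¹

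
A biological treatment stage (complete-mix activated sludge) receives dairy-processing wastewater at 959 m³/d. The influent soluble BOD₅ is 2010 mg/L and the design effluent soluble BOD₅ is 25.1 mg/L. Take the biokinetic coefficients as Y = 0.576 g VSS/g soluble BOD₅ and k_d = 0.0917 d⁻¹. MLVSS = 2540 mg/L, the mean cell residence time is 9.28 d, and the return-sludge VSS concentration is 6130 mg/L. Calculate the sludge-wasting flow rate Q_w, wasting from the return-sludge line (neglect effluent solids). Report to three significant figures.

Rearranging the biomass balance for a CMAS with decay, V = Y·Q·ΔS·θ_c / [X·(1+k_d θ_c)] = 0.576 × 959 × (2010 − 25.1) × 9.28 / [2540 × (1 + 0.0917 × 9.28)] = 1.02×10^7 / 4701 = 2164 m³.
θ_c = V·X/(Q_w·X_r) when wasting from the recycle, so Q_w = V·X/(θ_c·X_r) = 2164 × 2540 / (9.28 × 6130) = 96.63 m³/d.

Q_w ≈ 96.6 m³/d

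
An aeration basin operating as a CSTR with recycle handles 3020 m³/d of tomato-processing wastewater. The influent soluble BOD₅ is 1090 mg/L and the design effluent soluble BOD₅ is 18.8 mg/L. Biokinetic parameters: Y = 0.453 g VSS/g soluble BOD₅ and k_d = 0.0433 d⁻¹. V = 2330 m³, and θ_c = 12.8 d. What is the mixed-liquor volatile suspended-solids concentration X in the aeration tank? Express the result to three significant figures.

X ≈ 5180 mg/L

X = Y·Q·ΔS·θ_c / [V·(1 + k_d θ_c)] = 0.453 × 3020 × (1090 − 18.8) × 12.8 / [2330 × (1 + 0.0433 × 12.8)] = 5180 mg/L.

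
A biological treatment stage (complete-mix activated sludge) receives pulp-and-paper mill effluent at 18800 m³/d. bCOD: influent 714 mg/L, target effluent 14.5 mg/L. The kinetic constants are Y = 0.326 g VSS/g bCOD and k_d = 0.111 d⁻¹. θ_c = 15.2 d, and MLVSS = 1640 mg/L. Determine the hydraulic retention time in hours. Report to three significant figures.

Rearranging the biomass balance for a CMAS with decay, V = Y·Q·ΔS·θ_c / [X·(1+k_d θ_c)] = 0.326 × 18800 × (714 − 14.5) × 15.2 / [1640 × (1 + 0.111 × 15.2)] = 6.52×10^7 / 4407 = 14786 m³.
Hydraulic retention time τ = V/Q = 14786 / 18800 = 0.7865 d = 18.88 h.

τ ≈ 18.9 h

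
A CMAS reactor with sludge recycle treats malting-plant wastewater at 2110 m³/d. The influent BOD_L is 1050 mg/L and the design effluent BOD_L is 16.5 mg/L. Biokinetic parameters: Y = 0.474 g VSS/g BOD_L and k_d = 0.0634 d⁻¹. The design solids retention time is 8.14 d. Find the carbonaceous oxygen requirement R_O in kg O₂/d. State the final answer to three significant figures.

Y_obs = Y / (1 + k_d θ_c) = 0.474 / (1 + 0.0634 × 8.14) = 0.474 / 1.516 = 0.3126.
Mass of BOD_L removed per day: Q(S₀ − S) = 2110 × 1034 g/m³ = 2181 kg/d.
Biomass synthesised: P_X = Y_obs × 2181 = 681.8 kg VSS/d.
R_O = Q·(S₀ − S) − 1.42·P_X = 2181 − 1.42 × 681.8 = 1213 kg O₂/d.

R_O ≈ 1210 kg O₂/d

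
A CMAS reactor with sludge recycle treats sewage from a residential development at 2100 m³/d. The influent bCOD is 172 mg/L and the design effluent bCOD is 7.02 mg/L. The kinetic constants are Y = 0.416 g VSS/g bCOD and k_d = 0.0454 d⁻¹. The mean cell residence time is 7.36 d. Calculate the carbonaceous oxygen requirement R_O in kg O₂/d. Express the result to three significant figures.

R_O ≈ 193 kg O₂/d

Observed yield with endogenous decay: Y_obs = Y / (1 + k_d·θ_c) = 0.416 / (1 + 0.0454 × 7.36) = 0.416 / 1.334 = 0.3118 g VSS/g bCOD.
Substrate removed = Q·(S₀ − S) = 2100 m³/d × (172 − 7.02) g/m³ = 3.46×10^5 g/d = 346.5 kg/d.
Net sludge production P_X = 0.3118 × 346.5 = 108.0 kg VSS/d.
R_O = Q·ΔS − 1.42 P_X = 346.5 − 153.4 = 193.1 kg O₂/d.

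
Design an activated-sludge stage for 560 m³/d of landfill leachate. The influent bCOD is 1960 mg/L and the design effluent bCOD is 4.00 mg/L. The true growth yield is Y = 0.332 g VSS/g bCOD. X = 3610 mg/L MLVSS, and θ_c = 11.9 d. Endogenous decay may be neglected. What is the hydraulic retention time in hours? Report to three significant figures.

Biomass mass balance (decay neglected): V·X = Y·Q·(S₀ − S)·θ_c, so V = 0.332 × 560 × (1960 − 4.00) × 11.9 / 3610 = 1199 m³.
Hydraulic retention time τ = V/Q = 1199 / 560 = 2.141 d = 51.38 h.

τ ≈ 51.4 h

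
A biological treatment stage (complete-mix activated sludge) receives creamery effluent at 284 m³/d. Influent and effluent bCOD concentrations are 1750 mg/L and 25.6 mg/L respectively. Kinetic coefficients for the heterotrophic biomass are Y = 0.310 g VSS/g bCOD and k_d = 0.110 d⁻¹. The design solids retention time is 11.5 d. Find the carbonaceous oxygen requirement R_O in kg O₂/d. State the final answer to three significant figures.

Observed yield with endogenous decay: Y_obs = Y / (1 + k_d·θ_c) = 0.310 / (1 + 0.110 × 11.5) = 0.310 / 2.265 = 0.1369 g VSS/g bCOD.
Mass of bCOD removed per day: Q(S₀ − S) = 284 × 1724 g/m³ = 489.7 kg/d.
Biomass synthesised: P_X = Y_obs × 489.7 = 67.03 kg VSS/d.
R_O = Q·ΔS − 1.42 P_X = 489.7 − 95.18 = 394.6 kg O₂/d.

R_O ≈ 395 kg O₂/d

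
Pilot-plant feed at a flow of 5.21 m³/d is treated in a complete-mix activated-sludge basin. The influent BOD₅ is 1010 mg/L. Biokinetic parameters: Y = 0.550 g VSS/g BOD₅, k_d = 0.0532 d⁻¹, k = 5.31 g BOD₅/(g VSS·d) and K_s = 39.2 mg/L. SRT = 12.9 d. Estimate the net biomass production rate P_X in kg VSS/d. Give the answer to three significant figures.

For a completely mixed reactor with recycle the Lawrence–McCarty relation gives S = K_s·(1 + k_d·θ_c) / [θ_c·(Y·k − k_d) − 1] = 39.2 × (1 + 0.0532 × 12.9) / [12.9 × (0.550 × 5.31 − 0.0532) − 1] = 66.10 / 35.99 = 1.837 mg/L.
Correct the yield for decay: Y_obs = Y/(1 + k_d θ_c) = 0.550 / (1 + 0.0532 × 12.9) = 0.550 / 1.686 = 0.3262.
Q·(S₀ − S) = 5.21 × (1010 − 1.84) × 10⁻³ = 5.253 kg/d removed.
Biomass produced: P_X = Y_obs·Q·ΔS = 0.3262 × 5.253 ≈ 1.713 kg VSS/d.

P_X ≈ 1.71 kg VSS/d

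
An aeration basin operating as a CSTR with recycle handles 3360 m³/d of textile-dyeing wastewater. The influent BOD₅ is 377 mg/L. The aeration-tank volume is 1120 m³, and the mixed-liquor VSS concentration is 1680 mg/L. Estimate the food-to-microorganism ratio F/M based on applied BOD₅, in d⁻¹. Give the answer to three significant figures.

F/M ≈ 0.673 d⁻¹

Food-to-microorganism ratio F/M = Q S₀ / (V X) = 3360 × 377 / (1120 × 1680) = 0.6732 d⁻¹.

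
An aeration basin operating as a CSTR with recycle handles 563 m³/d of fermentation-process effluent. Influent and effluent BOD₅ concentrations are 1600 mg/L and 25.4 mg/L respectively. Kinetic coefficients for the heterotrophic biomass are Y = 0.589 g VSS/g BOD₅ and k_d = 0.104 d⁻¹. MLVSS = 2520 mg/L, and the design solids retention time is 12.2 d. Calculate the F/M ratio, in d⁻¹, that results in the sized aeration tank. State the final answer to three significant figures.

F/M ≈ 0.321 d⁻¹

Steady-state biomass mass balance: V·X·(1 + k_d·θ_c) = Y·Q·(S₀ − S)·θ_c, so V = 0.589 × 563 × (1600 − 25.4) × 12.2 / [2520 × (1 + 0.104 × 12.2)] = 6.37×10^6 / 5717 = 1114 m³.
F/M = Q·S₀ / (V·X) = 563 × 1600 / (1114 × 2520) = 0.3208 g BOD₅·(g VSS·d)⁻¹.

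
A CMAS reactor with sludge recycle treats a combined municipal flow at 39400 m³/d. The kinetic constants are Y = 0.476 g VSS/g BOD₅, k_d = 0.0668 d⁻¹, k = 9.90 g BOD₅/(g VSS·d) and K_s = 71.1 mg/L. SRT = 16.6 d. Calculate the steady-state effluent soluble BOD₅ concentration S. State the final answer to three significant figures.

Effluent substrate depends only on kinetics and SRT: S = K_s(1 + k_d θ_c) / [θ_c(Yk − k_d) − 1] = 71.1 × (1 + 0.0668 × 16.6) / [16.6 × (0.476 × 9.90 − 0.0668) − 1] = 149.9 / 76.12 = 1.970 mg/L.

S ≈ 1.97 mg/L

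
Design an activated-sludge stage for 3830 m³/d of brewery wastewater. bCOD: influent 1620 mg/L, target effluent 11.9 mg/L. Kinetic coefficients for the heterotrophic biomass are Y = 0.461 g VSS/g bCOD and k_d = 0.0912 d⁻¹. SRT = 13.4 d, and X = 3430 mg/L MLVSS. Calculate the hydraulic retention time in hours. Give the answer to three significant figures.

τ ≈ 31.3 h

From the SRT design equation V = Y Q (S₀−S) θ_c / [X (1 + k_d θ_c)] = 0.461 × 3830 × (1620 − 11.9) × 13.4 / [3430 × (1 + 0.0912 × 13.4)] = 3.8×10^7 / 7622 = 4992 m³.
Hydraulic retention time τ = V/Q = 4992 / 3830 = 1.303 d = 31.28 h.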